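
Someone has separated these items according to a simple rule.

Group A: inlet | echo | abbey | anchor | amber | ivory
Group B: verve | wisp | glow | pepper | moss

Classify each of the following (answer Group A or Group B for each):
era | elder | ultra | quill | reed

Group A, Group A, Group A, Group B, Group B

The common property of the 'Group A' items is: starts with a vowel. No 'Group B' item has it.
Group A: era, since starts with 'e'. Group A: elder, since starts with 'e'. Group A: ultra, since starts with 'u'. Group B: quill, since starts with 'q'. Group B: reed, since starts with 'r'.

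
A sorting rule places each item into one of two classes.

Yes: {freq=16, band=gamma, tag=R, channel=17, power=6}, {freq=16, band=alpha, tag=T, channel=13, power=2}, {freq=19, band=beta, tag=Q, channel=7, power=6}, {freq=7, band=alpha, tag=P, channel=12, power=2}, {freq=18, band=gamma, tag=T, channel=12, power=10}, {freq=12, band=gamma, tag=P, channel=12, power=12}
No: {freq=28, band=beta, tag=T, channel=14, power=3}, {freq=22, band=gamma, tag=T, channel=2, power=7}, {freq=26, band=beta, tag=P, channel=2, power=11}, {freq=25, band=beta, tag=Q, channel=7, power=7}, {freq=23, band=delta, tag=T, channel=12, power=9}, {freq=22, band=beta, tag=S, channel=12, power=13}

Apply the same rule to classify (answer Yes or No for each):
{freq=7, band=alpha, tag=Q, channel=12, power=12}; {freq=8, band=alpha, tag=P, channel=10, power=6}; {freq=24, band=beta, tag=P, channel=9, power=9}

All 'Yes' examples share one property — freq ≤ 19 — and every 'No' example lacks it.
{freq=7, band=alpha, tag=Q, channel=12, power=12} → freq = 7 → Yes.
{freq=8, band=alpha, tag=P, channel=10, power=6} → freq = 8 → Yes.
{freq=24, band=beta, tag=P, channel=9, power=9} → freq = 24 → No.

Yes, Yes, No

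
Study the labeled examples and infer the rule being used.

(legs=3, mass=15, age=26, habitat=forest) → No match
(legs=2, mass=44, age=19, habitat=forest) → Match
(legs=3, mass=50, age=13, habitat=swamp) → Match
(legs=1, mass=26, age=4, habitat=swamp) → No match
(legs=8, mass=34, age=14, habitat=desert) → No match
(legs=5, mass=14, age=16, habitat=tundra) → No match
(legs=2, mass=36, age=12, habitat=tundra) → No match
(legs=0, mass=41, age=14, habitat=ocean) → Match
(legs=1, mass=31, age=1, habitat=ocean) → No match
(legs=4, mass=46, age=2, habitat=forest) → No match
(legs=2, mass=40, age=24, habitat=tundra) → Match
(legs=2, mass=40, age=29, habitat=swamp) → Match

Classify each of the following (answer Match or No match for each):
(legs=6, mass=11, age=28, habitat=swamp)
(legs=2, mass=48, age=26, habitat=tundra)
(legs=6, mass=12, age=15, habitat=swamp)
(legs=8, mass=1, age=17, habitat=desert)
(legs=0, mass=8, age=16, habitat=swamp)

No match, Match, No match, No match, No match

Rule: mass ≥ 40 AND age ≥ 4. This holds for each 'Match' example and fails for each 'No match' one.
(legs=6, mass=11, age=28, habitat=swamp): mass = 11, age = 28, does not fit → No match.
(legs=2, mass=48, age=26, habitat=tundra): mass = 48, age = 26, fits → Match.
(legs=6, mass=12, age=15, habitat=swamp): mass = 12, age = 15, does not fit → No match.
(legs=8, mass=1, age=17, habitat=desert): mass = 1, age = 17, does not fit → No match.
(legs=0, mass=8, age=16, habitat=swamp): mass = 8, age = 16, does not fit → No match.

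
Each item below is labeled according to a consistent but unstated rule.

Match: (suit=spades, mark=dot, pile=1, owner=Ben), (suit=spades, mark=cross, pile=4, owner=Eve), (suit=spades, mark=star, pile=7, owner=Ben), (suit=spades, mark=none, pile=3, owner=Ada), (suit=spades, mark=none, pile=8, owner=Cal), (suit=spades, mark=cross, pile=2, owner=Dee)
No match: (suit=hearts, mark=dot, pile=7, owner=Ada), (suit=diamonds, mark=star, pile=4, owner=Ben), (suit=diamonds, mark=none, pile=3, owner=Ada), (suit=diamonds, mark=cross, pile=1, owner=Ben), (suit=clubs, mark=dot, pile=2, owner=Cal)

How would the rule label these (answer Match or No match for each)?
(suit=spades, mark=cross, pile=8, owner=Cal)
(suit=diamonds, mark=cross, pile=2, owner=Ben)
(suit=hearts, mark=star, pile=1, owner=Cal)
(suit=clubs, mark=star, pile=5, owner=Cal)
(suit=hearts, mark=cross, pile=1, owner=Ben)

Checking candidate rules against both groups, what survives is: suit is spades.
(suit=spades, mark=cross, pile=8, owner=Cal) — suit is spades, hence Match.
(suit=diamonds, mark=cross, pile=2, owner=Ben) — suit is diamonds, hence No match.
(suit=hearts, mark=star, pile=1, owner=Cal) — suit is hearts, hence No match.
(suit=clubs, mark=star, pile=5, owner=Cal) — suit is clubs, hence No match.
(suit=hearts, mark=cross, pile=1, owner=Ben) — suit is hearts, hence No match.

Match, No match, No match, No match, No match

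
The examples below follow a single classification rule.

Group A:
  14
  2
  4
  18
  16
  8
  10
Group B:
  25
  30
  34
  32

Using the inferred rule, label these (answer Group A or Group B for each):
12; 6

A rule that fits every label: at most 18 — true of each 'Group A' example, false of each 'Group B' one.
12 → 12 ≤ 18 → Group A. 6 → 6 ≤ 18 → Group A.

Group A, Group A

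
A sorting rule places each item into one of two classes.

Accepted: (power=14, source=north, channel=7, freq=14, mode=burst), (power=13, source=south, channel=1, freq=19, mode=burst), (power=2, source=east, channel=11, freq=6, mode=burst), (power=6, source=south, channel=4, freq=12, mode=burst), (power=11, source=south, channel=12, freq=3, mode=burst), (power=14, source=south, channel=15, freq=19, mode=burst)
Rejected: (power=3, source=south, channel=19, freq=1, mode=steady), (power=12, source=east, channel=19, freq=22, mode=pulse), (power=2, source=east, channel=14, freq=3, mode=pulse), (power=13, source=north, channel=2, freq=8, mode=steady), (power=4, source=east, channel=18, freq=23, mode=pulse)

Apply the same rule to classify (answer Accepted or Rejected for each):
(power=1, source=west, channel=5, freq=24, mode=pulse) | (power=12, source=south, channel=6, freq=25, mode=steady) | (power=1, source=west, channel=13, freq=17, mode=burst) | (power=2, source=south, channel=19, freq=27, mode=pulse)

One predicate separates the groups cleanly: mode is burst.
(power=1, source=west, channel=5, freq=24, mode=pulse) → mode is pulse → Rejected. (power=12, source=south, channel=6, freq=25, mode=steady) → mode is steady → Rejected. (power=1, source=west, channel=13, freq=17, mode=burst) → mode is burst → Accepted. (power=2, source=south, channel=19, freq=27, mode=pulse) → mode is pulse → Rejected.

Rejected, Rejected, Accepted, Rejected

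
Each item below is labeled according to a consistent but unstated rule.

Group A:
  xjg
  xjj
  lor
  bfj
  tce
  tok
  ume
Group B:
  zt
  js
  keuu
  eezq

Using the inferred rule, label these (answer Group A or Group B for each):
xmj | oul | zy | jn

Group A, Group A, Group B, Group B

The common property of the 'Group A' items is: odd length. No 'Group B' item has it.
xmj — length 3, hence Group A. oul — length 3, hence Group A. zy — length 2, hence Group B. jn — length 2, hence Group B.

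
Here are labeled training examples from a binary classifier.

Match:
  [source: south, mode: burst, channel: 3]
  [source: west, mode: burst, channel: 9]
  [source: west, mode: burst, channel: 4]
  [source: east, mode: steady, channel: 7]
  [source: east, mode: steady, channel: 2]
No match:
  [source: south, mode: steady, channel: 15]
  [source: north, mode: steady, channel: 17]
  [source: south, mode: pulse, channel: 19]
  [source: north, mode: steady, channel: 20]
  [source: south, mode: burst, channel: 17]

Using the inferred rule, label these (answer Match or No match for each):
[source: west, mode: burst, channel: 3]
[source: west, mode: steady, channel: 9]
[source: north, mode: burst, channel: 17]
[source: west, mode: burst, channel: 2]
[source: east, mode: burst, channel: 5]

Match, Match, No match, Match, Match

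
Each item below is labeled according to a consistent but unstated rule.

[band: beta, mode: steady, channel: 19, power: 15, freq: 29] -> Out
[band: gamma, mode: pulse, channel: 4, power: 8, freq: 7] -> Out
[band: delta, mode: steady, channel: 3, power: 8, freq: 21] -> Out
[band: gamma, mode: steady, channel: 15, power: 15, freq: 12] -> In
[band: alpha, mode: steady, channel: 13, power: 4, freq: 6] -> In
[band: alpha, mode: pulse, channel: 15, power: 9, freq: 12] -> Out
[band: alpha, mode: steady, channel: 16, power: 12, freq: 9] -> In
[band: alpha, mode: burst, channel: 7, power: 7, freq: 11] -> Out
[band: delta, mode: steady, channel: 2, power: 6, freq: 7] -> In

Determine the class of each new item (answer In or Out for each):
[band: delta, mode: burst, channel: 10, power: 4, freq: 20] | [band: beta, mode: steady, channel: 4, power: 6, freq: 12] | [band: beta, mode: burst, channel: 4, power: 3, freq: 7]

All 'In' examples share one property — mode is steady AND freq ≤ 12 — and every 'Out' example lacks it.
[band: delta, mode: burst, channel: 10, power: 4, freq: 20]: Out (mode is burst, freq = 20). [band: beta, mode: steady, channel: 4, power: 6, freq: 12]: In (mode is steady, freq = 12). [band: beta, mode: burst, channel: 4, power: 3, freq: 7]: Out (mode is burst, freq = 7).

Out, In, Out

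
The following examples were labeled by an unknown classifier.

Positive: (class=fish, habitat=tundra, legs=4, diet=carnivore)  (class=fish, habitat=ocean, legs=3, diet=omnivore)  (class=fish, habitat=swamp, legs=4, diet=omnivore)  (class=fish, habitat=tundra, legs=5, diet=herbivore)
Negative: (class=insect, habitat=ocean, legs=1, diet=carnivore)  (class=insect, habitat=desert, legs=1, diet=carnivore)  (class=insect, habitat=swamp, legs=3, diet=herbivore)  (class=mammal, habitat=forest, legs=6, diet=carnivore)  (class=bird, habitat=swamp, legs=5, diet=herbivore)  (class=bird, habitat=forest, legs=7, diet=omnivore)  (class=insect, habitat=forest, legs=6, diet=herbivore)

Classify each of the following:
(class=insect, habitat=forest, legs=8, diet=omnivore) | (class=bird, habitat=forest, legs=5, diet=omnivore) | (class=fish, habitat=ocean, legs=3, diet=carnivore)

Negative, Negative, Positive

The classifier is using: class is fish.
(class=insect, habitat=forest, legs=8, diet=omnivore): class is insect, doesn't match → Negative. (class=bird, habitat=forest, legs=5, diet=omnivore): class is bird, doesn't match → Negative. (class=fish, habitat=ocean, legs=3, diet=carnivore): class is fish, satisfies this → Positive.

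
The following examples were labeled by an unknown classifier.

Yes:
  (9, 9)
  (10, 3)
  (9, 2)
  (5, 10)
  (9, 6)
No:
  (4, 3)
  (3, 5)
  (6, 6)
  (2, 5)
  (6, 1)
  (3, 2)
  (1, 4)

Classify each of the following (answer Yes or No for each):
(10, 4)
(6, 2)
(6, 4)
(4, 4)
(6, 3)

Yes, No, No, No, No

The rule appears to be: max ≥ 9.
(10, 4) → max 10 → Yes.
(6, 2) → max 6 → No.
(6, 4) → max 6 → No.
(4, 4) → max 4 → No.
(6, 3) → max 6 → No.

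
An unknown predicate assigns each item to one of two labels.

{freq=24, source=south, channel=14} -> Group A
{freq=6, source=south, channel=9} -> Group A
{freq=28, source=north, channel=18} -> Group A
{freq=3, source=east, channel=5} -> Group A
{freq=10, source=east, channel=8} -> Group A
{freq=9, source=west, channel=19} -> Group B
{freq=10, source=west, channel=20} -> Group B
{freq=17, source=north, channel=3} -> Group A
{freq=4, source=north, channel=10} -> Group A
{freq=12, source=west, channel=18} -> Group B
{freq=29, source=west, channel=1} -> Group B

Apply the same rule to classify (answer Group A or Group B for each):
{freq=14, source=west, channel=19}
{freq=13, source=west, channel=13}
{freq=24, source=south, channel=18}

Group B, Group B, Group A

Every 'Group A' example satisfies: source is not west. None of the 'Group B' examples do.
{freq=14, source=west, channel=19}: source is west — does not pass, so Group B.
{freq=13, source=west, channel=13}: source is west — does not pass, so Group B.
{freq=24, source=south, channel=18}: source is south — satisfies this, so Group A.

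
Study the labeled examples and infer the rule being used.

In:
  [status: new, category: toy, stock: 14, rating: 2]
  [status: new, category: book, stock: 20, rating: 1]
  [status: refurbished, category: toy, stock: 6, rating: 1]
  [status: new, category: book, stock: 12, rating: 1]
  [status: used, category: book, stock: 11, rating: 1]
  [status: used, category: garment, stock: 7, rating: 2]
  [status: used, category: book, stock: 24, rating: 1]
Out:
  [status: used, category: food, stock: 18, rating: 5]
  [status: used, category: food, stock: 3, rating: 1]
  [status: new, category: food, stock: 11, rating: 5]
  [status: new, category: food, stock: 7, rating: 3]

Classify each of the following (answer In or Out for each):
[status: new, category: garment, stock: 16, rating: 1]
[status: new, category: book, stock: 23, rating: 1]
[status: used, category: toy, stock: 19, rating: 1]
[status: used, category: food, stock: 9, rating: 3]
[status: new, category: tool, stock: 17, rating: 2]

The distinguishing property — category is not food — holds for all the 'In' cases and none of the 'Out' cases.
[status: new, category: garment, stock: 16, rating: 1]: category is garment, qualifies → In. [status: new, category: book, stock: 23, rating: 1]: category is book, qualifies → In. [status: used, category: toy, stock: 19, rating: 1]: category is toy, qualifies → In. [status: used, category: food, stock: 9, rating: 3]: category is food, fails this test → Out. [status: new, category: tool, stock: 17, rating: 2]: category is tool, qualifies → In.

In, In, In, Out, In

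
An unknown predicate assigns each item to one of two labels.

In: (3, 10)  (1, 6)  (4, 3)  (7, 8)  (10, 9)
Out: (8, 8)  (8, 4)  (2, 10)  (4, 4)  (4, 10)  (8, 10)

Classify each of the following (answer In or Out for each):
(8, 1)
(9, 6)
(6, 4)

In, In, Out

All 'In' examples share one property — sum is odd — and every 'Out' example lacks it.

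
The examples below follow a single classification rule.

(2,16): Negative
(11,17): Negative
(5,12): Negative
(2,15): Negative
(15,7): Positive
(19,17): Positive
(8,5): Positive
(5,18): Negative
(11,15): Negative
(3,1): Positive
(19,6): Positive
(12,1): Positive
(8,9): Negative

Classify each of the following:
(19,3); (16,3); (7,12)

'Positive' ⟺ first > second.

Positive, Positive, Negative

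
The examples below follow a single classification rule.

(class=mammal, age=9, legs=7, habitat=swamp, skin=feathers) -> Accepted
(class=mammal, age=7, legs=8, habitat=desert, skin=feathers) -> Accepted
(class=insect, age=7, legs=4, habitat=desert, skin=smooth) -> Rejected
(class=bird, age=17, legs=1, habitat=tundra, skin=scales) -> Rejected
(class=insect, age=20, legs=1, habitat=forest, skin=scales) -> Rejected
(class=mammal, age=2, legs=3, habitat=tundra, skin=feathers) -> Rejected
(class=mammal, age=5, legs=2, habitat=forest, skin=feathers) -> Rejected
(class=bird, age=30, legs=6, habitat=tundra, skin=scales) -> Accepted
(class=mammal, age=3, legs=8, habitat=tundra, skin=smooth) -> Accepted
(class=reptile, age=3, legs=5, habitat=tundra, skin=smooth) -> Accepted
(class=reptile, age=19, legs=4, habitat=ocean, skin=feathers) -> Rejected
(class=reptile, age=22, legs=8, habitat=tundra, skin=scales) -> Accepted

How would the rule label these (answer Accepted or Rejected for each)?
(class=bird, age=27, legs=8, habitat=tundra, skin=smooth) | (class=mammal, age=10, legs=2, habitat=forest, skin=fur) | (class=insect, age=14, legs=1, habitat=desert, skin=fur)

Accepted, Rejected, Rejected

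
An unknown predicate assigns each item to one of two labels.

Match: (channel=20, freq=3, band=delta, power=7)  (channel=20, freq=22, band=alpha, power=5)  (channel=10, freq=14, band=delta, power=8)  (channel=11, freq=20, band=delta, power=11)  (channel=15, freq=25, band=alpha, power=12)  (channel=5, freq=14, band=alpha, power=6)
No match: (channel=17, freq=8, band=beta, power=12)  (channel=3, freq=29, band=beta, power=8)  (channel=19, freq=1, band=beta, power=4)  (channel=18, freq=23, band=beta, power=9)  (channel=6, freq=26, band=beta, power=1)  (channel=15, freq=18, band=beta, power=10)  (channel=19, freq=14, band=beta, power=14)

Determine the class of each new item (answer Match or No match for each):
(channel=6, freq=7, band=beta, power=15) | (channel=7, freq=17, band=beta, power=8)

The pattern is that an item is 'Match' exactly when: band is not beta.
(channel=6, freq=7, band=beta, power=15): band is beta, does not pass → No match. (channel=7, freq=17, band=beta, power=8): band is beta, does not pass → No match.

No match, No match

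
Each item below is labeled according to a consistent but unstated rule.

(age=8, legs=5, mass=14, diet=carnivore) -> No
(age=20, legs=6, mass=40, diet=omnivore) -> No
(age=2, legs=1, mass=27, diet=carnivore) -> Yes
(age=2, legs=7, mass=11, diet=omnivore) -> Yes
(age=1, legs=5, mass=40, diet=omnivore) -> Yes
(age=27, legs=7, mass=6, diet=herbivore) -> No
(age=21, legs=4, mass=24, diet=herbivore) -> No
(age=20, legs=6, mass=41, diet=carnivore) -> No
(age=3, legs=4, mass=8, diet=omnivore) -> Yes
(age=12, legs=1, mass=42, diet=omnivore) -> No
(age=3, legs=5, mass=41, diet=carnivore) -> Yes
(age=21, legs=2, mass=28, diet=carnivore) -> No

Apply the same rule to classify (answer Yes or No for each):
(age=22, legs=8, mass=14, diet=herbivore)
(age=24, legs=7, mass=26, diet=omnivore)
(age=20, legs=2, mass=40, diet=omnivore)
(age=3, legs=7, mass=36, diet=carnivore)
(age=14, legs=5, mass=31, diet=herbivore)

No, No, No, Yes, No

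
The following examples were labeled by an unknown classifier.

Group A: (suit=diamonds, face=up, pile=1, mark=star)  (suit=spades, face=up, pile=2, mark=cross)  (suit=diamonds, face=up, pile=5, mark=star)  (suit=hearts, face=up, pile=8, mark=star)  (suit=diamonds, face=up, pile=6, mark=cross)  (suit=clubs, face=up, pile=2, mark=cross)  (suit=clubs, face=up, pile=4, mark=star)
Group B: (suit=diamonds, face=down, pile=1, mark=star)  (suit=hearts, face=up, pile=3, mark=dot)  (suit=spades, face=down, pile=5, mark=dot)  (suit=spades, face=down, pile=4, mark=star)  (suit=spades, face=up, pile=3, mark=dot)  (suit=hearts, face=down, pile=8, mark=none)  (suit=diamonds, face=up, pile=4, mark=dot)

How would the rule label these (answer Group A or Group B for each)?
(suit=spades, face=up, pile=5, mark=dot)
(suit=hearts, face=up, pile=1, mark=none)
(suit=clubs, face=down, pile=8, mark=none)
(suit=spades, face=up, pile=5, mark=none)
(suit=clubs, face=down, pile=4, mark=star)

Every 'Group A' example satisfies: face is up AND mark is not dot. None of the 'Group B' examples do.
(suit=spades, face=up, pile=5, mark=dot): face is up, mark is dot, lacks this property → Group B.
(suit=hearts, face=up, pile=1, mark=none): face is up, mark is none, satisfies this → Group A.
(suit=clubs, face=down, pile=8, mark=none): face is down, mark is none, lacks this property → Group B.
(suit=spades, face=up, pile=5, mark=none): face is up, mark is none, satisfies this → Group A.
(suit=clubs, face=down, pile=4, mark=star): face is down, mark is star, lacks this property → Group B.

Group B, Group A, Group B, Group A, Group B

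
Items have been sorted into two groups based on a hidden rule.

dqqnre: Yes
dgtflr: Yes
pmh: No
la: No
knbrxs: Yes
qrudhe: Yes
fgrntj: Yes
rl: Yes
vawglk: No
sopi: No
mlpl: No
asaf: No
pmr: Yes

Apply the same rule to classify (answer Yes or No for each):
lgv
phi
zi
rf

No, No, No, Yes

Checking candidate rules against both groups, what survives is: contains 'r'.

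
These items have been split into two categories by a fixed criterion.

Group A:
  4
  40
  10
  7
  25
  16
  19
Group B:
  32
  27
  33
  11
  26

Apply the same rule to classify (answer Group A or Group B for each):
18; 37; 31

Group B, Group A, Group A

The pattern is that an item is 'Group A' exactly when: ≡ 1 (mod 3).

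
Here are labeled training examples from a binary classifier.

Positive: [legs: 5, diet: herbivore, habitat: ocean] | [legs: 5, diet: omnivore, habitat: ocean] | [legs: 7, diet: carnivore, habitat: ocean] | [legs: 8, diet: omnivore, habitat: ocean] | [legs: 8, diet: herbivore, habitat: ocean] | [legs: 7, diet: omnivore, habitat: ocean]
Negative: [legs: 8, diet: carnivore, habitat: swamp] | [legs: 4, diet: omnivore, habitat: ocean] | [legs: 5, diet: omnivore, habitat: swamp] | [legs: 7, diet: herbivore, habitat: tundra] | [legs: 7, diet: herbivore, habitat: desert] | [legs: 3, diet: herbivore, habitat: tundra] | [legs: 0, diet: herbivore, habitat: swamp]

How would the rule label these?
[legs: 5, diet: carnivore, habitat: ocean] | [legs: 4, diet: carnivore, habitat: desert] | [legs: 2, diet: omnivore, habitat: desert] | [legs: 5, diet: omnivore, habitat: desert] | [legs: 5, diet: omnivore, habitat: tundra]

Positive, Negative, Negative, Negative, Negative

The classifier is using: habitat is ocean AND legs ≥ 5.
[legs: 5, diet: carnivore, habitat: ocean]: habitat is ocean, legs = 5, satisfies this → Positive.
[legs: 4, diet: carnivore, habitat: desert]: habitat is desert, legs = 4, does not pass → Negative.
[legs: 2, diet: omnivore, habitat: desert]: habitat is desert, legs = 2, does not pass → Negative.
[legs: 5, diet: omnivore, habitat: desert]: habitat is desert, legs = 5, does not pass → Negative.
[legs: 5, diet: omnivore, habitat: tundra]: habitat is tundra, legs = 5, does not pass → Negative.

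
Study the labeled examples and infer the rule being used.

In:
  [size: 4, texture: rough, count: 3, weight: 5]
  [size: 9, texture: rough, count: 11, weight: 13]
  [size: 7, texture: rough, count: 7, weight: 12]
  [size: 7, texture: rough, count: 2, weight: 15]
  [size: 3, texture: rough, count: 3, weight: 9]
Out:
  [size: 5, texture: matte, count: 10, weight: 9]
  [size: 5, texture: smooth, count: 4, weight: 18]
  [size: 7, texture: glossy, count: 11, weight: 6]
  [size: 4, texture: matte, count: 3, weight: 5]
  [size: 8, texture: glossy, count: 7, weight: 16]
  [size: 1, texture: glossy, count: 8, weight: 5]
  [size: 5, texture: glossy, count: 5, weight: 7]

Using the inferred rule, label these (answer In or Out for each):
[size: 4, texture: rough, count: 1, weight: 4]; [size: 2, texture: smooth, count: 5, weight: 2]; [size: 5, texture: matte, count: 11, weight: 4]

The classifier is using: texture is rough.
[size: 4, texture: rough, count: 1, weight: 4] — texture is rough, hence In. [size: 2, texture: smooth, count: 5, weight: 2] — texture is smooth, hence Out. [size: 5, texture: matte, count: 11, weight: 4] — texture is matte, hence Out.

In, Out, Out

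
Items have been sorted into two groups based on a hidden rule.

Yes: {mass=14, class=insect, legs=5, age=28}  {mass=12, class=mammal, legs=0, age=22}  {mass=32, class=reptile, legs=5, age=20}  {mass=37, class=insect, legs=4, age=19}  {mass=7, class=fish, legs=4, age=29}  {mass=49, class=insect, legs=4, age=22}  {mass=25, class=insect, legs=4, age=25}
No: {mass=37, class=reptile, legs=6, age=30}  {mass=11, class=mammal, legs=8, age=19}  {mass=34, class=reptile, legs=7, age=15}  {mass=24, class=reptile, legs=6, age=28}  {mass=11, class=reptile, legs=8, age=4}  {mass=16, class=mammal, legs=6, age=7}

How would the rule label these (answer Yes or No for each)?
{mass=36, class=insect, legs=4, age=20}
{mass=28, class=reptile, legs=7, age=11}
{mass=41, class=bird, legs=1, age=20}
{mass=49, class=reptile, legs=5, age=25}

Yes, No, Yes, Yes

A rule that fits every label: legs ≤ 5 — true of each 'Yes' example, false of each 'No' one.
{mass=36, class=insect, legs=4, age=20} → legs = 4 → Yes.
{mass=28, class=reptile, legs=7, age=11} → legs = 7 → No.
{mass=41, class=bird, legs=1, age=20} → legs = 1 → Yes.
{mass=49, class=reptile, legs=5, age=25} → legs = 5 → Yes.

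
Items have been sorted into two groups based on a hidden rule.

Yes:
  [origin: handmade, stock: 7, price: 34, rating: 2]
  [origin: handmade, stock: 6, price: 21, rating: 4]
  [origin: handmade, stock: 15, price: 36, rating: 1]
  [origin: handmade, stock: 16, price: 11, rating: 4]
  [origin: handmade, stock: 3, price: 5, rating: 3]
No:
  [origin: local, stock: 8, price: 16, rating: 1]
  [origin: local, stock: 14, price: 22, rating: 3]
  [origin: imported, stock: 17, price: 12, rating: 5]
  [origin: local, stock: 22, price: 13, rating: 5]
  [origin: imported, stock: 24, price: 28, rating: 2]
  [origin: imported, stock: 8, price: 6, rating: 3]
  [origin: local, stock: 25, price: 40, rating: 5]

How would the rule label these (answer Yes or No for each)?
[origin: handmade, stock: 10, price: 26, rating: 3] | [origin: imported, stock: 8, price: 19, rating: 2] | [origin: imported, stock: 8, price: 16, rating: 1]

Yes, No, No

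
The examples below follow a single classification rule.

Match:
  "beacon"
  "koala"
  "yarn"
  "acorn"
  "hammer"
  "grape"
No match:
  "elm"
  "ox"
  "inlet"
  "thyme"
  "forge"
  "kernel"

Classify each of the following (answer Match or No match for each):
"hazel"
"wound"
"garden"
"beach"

Match, No match, Match, Match

Every 'Match' example satisfies: contains 'a'. None of the 'No match' examples do.
"hazel" — has 'a', hence Match. "wound" — no 'a', hence No match. "garden" — has 'a', hence Match. "beach" — has 'a', hence Match.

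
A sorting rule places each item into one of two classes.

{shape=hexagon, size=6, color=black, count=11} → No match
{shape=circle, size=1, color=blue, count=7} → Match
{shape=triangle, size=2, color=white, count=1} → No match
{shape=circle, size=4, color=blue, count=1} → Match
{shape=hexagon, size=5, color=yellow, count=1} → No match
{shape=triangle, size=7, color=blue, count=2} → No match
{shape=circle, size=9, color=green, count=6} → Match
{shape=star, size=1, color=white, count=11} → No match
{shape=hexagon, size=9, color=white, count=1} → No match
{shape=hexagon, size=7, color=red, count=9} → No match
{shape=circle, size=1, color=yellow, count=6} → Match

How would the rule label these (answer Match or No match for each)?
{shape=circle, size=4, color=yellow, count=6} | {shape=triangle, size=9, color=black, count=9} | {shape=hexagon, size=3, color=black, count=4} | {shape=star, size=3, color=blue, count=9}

Match, No match, No match, No match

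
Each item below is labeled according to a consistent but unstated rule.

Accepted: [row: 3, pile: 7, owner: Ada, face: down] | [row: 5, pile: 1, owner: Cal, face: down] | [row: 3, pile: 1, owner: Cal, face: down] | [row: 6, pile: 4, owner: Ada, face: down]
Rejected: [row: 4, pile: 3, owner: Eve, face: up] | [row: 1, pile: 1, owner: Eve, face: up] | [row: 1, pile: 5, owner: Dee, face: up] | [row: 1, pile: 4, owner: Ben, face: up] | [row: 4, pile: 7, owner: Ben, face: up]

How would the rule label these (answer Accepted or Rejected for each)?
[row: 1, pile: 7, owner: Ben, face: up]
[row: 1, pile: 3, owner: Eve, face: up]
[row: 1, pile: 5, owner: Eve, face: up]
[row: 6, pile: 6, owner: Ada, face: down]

Rejected, Rejected, Rejected, Accepted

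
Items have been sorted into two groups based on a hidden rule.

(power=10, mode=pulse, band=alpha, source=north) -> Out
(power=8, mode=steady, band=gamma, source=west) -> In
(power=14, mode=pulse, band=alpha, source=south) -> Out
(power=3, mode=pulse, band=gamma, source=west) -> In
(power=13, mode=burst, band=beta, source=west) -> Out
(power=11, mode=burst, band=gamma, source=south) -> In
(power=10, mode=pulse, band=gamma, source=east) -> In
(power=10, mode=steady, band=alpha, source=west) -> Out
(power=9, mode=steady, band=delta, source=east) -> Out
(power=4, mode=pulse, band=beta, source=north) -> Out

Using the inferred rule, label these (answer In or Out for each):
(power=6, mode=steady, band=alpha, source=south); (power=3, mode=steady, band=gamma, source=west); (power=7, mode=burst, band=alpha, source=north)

The common property of the 'In' items is: band is gamma. No 'Out' item has it.

Out, In, Out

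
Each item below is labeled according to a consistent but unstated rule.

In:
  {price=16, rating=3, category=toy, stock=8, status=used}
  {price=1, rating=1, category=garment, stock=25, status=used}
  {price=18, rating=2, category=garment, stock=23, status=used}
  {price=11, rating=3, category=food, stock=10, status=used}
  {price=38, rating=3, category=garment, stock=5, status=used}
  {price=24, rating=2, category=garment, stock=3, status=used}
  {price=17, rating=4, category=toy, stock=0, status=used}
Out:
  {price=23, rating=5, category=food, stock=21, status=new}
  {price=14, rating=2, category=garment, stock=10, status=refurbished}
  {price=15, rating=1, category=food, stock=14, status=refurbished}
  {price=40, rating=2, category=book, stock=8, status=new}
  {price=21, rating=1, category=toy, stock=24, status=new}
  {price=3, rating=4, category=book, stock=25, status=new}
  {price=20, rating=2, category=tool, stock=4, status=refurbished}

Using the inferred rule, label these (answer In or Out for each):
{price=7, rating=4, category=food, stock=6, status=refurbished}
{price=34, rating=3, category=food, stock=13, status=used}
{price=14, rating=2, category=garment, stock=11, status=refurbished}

The pattern is that an item is 'In' exactly when: status is used.
{price=7, rating=4, category=food, stock=6, status=refurbished} — status is refurbished, hence Out. {price=34, rating=3, category=food, stock=13, status=used} — status is used, hence In. {price=14, rating=2, category=garment, stock=11, status=refurbished} — status is refurbished, hence Out.

Out, In, Out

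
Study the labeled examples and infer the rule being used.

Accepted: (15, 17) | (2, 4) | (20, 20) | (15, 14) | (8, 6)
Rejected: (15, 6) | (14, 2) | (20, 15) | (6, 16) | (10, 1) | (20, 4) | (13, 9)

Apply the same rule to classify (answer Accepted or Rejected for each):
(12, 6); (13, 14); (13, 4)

Rejected, Accepted, Rejected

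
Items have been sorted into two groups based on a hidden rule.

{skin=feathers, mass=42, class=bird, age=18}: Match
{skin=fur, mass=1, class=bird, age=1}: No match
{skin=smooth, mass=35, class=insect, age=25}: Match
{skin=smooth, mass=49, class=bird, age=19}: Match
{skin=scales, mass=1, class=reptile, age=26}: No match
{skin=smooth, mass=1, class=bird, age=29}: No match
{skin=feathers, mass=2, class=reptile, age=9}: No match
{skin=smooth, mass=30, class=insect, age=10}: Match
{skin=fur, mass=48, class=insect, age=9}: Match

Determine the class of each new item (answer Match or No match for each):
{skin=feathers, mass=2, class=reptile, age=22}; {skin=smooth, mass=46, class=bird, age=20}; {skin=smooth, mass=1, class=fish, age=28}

No match, Match, No match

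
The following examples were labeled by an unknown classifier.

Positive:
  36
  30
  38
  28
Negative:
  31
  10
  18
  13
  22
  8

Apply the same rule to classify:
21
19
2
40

Rule: even AND at least 28. This holds for each 'Positive' example and fails for each 'Negative' one.

Negative, Negative, Negative, Positive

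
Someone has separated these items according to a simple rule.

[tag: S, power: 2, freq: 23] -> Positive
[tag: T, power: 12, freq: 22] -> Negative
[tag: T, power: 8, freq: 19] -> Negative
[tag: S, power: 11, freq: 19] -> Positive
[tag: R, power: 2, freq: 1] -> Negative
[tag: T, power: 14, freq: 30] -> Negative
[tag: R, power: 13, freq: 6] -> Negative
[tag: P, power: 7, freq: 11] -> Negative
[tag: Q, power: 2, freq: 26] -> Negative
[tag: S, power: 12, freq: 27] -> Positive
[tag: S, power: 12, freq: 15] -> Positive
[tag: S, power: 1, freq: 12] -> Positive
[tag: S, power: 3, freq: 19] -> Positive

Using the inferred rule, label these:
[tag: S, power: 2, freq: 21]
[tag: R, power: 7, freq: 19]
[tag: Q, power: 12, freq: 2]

Positive, Negative, Negative

The distinguishing property — tag is S — holds for all the 'Positive' cases and none of the 'Negative' cases.
[tag: S, power: 2, freq: 21]: Positive (tag is S). [tag: R, power: 7, freq: 19]: Negative (tag is R). [tag: Q, power: 12, freq: 2]: Negative (tag is Q).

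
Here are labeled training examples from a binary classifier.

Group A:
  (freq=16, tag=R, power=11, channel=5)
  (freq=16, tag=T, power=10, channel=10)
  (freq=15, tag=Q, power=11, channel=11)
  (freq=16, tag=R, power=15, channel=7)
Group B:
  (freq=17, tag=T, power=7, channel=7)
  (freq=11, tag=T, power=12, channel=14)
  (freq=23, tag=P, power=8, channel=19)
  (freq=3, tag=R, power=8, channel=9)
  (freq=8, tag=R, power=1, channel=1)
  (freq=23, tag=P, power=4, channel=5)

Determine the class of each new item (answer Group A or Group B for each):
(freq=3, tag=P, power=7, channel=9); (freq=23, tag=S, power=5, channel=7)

The simplest hypothesis consistent with all the labels is: tag is Q OR freq = 16.
(freq=3, tag=P, power=7, channel=9): tag is P, freq = 3, does not satisfy this → Group B. (freq=23, tag=S, power=5, channel=7): tag is S, freq = 23, does not satisfy this → Group B.

Group B, Group B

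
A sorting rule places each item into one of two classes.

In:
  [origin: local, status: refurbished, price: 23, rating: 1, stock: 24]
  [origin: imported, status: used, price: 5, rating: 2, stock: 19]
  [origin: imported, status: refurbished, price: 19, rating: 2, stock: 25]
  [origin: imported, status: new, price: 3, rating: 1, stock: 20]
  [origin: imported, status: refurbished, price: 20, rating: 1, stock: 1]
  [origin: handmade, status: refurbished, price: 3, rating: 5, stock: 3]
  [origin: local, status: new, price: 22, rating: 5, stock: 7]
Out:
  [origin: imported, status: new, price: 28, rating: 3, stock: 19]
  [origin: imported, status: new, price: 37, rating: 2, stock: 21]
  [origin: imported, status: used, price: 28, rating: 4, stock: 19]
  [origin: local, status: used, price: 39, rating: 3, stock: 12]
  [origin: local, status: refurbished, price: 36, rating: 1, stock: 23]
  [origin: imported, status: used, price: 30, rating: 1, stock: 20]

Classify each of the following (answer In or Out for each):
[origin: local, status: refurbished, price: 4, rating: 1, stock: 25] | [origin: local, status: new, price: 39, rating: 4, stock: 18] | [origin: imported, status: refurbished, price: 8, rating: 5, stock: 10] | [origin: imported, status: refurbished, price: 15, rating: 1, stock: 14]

The pattern is that an item is 'In' exactly when: price ≤ 23.
In: [origin: local, status: refurbished, price: 4, rating: 1, stock: 25], since price = 4. Out: [origin: local, status: new, price: 39, rating: 4, stock: 18], since price = 39. In: [origin: imported, status: refurbished, price: 8, rating: 5, stock: 10], since price = 8. In: [origin: imported, status: refurbished, price: 15, rating: 1, stock: 14], since price = 15.

In, Out, In, In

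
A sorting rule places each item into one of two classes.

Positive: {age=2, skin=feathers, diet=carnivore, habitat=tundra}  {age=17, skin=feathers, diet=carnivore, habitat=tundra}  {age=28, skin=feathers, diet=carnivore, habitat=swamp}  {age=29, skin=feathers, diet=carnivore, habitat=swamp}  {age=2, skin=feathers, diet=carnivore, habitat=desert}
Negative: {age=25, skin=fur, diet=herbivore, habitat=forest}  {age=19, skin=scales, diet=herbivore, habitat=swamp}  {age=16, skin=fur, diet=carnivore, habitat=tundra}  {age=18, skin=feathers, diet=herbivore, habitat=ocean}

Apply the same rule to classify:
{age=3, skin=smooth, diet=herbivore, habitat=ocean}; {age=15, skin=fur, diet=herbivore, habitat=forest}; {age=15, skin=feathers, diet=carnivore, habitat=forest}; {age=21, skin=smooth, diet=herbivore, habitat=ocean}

The distinguishing property — skin is feathers AND diet is carnivore — holds for all the 'Positive' cases and none of the 'Negative' cases.
{age=3, skin=smooth, diet=herbivore, habitat=ocean}: skin is smooth, diet is herbivore, fails the rule → Negative. {age=15, skin=fur, diet=herbivore, habitat=forest}: skin is fur, diet is herbivore, fails the rule → Negative. {age=15, skin=feathers, diet=carnivore, habitat=forest}: skin is feathers, diet is carnivore, satisfies this → Positive. {age=21, skin=smooth, diet=herbivore, habitat=ocean}: skin is smooth, diet is herbivore, fails the rule → Negative.

Negative, Negative, Positive, Negative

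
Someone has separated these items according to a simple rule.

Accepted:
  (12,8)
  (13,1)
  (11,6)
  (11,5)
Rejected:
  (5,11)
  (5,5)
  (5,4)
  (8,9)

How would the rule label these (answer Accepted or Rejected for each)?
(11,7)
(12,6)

Accepted, Accepted

The distinguishing property — first ≥ 9 — holds for all the 'Accepted' cases and none of the 'Rejected' cases.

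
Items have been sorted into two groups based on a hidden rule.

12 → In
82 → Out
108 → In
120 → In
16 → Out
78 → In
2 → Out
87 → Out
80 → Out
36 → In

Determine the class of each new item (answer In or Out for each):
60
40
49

In, Out, Out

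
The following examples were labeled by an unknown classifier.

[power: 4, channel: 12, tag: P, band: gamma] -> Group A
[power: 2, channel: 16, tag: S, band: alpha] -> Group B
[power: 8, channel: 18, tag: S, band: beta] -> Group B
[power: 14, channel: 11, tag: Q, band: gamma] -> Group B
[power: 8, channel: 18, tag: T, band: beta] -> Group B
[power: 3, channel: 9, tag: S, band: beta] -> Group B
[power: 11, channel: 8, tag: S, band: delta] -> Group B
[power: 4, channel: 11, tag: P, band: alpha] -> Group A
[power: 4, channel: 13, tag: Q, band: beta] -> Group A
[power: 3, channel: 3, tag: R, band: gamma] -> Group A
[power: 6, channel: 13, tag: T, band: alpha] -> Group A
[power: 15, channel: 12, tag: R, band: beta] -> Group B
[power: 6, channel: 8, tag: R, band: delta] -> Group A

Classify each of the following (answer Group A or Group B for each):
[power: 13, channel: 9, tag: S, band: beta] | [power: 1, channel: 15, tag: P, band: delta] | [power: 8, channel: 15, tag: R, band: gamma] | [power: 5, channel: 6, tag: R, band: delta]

Group B, Group A, Group B, Group A

A rule that fits every label: tag is not S AND power ≤ 6 — true of each 'Group A' example, false of each 'Group B' one.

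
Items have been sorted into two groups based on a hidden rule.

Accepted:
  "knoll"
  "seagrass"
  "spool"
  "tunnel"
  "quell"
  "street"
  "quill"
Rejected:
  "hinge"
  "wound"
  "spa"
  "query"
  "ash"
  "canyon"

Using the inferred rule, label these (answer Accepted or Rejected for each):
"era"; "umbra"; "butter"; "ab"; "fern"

The distinguishing property — has a double letter — holds for all the 'Accepted' cases and none of the 'Rejected' cases.

Rejected, Rejected, Accepted, Rejected, Rejected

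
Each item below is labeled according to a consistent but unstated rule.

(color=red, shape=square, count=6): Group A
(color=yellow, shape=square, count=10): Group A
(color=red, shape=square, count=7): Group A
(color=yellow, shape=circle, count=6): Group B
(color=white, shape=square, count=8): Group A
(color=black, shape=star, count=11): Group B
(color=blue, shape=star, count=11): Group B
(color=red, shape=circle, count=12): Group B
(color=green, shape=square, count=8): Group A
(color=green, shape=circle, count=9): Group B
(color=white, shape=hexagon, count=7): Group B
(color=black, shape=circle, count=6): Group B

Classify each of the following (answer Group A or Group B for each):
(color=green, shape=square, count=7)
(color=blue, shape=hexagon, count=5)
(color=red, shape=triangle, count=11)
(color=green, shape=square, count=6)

Group A, Group B, Group B, Group A

The common property of the 'Group A' items is: shape is square. No 'Group B' item has it.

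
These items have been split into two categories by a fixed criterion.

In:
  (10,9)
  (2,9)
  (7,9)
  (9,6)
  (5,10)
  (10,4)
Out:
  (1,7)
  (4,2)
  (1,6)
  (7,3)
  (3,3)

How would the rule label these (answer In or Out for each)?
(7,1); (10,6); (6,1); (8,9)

The common property of the 'In' items is: sum ≥ 11. No 'Out' item has it.
(7,1): Out (7+1 = 8).
(10,6): In (10+6 = 16).
(6,1): Out (6+1 = 7).
(8,9): In (8+9 = 17).

Out, In, Out, In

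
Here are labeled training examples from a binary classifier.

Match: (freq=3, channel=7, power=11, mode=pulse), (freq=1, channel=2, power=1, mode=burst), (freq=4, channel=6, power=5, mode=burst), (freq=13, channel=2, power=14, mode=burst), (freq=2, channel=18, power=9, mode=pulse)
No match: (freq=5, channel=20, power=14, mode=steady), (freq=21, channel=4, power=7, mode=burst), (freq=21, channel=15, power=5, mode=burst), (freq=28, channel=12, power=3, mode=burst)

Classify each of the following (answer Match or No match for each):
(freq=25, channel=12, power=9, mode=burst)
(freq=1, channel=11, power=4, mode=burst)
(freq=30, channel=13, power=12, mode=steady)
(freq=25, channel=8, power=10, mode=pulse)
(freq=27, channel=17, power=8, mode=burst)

No match, Match, No match, No match, No match

The pattern is that an item is 'Match' exactly when: freq ≤ 13 AND channel ≤ 18.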